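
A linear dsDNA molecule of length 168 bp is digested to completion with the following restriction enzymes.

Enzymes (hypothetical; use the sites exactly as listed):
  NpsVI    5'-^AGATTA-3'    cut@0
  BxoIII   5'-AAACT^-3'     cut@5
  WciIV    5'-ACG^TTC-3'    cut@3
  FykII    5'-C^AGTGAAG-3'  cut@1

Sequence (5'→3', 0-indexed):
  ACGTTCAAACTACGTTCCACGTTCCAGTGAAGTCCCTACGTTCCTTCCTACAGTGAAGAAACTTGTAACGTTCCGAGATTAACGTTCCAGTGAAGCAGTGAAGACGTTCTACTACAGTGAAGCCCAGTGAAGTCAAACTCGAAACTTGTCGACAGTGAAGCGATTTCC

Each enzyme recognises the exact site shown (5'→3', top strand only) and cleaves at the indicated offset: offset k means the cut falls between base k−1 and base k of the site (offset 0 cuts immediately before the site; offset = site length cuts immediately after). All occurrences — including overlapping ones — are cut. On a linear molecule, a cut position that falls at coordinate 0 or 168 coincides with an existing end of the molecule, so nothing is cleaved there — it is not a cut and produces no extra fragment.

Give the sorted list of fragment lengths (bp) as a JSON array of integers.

[3,3,4,4,5,7,7,7,7,8,8,9,9,10,10,11,12,14,15,15]

Site scan:
  NpsVI (AGATTA, off=0): starts [75] → cuts [75]
  BxoIII (AAACT, off=5): starts [6, 58, 134, 141] → cuts [11, 63, 139, 146]
  WciIV (ACGTTC, off=3): starts [0, 11, 18, 37, 67, 81, 103] → cuts [3, 14, 21, 40, 70, 84, 106]
  FykII (CAGTGAAG, off=1): starts [24, 50, 87, 95, 114, 124, 152] → cuts [25, 51, 88, 96, 115, 125, 153]

Pooled cuts: [3, 11, 14, 21, 25, 40, 51, 63, 70, 75, 84, 88, 96, 106, 115, 125, 139, 146, 153]

Fragment lengths:
  [0,3): 3 bp
  [3,11): 8 bp
  [11,14): 3 bp
  [14,21): 7 bp
  [21,25): 4 bp
  [25,40): 15 bp
  [40,51): 11 bp
  [51,63): 12 bp
  [63,70): 7 bp
  [70,75): 5 bp
  [75,84): 9 bp
  [84,88): 4 bp
  [88,96): 8 bp
  [96,106): 10 bp
  [106,115): 9 bp
  [115,125): 10 bp
  [125,139): 14 bp
  [139,146): 7 bp
  [146,153): 7 bp
  [153,168): 15 bp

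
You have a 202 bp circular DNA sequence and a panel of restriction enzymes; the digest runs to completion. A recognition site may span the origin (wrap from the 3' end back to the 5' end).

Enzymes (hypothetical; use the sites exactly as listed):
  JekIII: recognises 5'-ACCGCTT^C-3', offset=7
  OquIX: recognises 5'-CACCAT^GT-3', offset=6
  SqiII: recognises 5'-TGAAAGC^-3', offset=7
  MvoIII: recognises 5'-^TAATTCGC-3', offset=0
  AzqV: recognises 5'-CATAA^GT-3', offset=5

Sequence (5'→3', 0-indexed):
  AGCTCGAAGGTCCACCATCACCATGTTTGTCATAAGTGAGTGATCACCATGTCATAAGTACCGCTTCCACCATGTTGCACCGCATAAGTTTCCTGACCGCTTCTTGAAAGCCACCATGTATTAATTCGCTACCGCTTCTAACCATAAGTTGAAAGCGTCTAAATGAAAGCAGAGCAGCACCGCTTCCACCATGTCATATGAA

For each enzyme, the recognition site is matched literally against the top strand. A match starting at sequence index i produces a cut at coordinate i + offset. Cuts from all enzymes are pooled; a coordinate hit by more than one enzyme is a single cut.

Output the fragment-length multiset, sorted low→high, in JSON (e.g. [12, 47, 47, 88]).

Scan for sites:
  JekIII ACCGCTTC/7: at [59, 95, 130, 178] ⇒ [66, 102, 137, 185]
  OquIX CACCATGT/6: at [18, 44, 67, 111, 186] ⇒ [24, 50, 73, 117, 192]
  SqiII TGAAAGC/7: at [104, 149, 163, 198] ⇒ [3, 111, 156, 170]
  MvoIII TAATTCGC/0: at [121] ⇒ [121]
  AzqV CATAAGT/5: at [30, 52, 82, 142] ⇒ [35, 57, 87, 147]

Pooled cuts: [3, 24, 35, 50, 57, 66, 73, 87, 102, 111, 117, 121, 137, 147, 156, 170, 185, 192]

Fragments:
  3→24: 21 bp
  24→35: 11 bp
  35→50: 15 bp
  50→57: 7 bp
  57→66: 9 bp
  66→73: 7 bp
  73→87: 14 bp
  87→102: 15 bp
  102→111: 9 bp
  111→117: 6 bp
  117→121: 4 bp
  121→137: 16 bp
  137→147: 10 bp
  147→156: 9 bp
  156→170: 14 bp
  170→185: 15 bp
  185→192: 7 bp
  192→3 (wrap): 202-192+3 = 13 bp

[4,6,7,7,7,9,9,9,10,11,13,14,14,15,15,15,16,21]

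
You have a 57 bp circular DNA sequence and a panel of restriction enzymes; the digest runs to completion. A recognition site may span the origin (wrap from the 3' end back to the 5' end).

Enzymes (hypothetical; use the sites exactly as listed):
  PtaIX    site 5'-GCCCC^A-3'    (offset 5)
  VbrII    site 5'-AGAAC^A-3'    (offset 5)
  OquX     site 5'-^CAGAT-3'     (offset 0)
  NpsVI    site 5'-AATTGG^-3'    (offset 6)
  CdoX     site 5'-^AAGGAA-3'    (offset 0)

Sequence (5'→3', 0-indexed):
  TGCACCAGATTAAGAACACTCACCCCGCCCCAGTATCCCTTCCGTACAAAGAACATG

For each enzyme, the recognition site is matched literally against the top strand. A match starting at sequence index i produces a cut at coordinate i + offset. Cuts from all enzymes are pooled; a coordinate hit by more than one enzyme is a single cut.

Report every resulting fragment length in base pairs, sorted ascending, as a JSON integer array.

[8,12,14,23]

Site scan:
  PtaIX (GCCCCA, off=5): starts [26] → cuts [31]
  VbrII (AGAACA, off=5): starts [12, 49] → cuts [17, 54]
  OquX (CAGAT, off=0): starts [5] → cuts [5]
  NpsVI (AATTGG, off=6): no sites
  CdoX (AAGGAA, off=0): no sites

All cut coordinates (distinct, sorted): [5, 17, 31, 54]

Fragments:
  5→17: 12 bp
  17→31: 14 bp
  31→54: 23 bp
  54→5 (wrap): 57-54+5 = 8 bp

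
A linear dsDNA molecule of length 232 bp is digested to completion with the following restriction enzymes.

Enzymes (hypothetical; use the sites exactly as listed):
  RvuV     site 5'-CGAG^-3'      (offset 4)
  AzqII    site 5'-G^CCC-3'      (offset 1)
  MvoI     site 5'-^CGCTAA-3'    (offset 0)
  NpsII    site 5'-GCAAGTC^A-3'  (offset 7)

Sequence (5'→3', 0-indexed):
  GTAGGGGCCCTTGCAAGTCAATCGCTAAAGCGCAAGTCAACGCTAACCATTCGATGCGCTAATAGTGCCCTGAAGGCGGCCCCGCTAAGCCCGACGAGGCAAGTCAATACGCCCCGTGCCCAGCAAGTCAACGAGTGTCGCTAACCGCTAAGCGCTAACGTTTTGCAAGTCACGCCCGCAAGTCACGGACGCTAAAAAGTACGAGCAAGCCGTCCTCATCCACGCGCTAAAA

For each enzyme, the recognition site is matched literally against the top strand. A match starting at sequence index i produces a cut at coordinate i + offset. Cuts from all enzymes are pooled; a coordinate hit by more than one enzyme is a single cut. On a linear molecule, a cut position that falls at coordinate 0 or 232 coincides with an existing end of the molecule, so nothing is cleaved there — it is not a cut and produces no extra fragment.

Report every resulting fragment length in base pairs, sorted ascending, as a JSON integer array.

[2,3,3,3,3,5,6,6,7,7,7,7,7,7,8,9,10,11,11,12,12,16,16,16,19,19]

Scan for sites:
  RvuV (CGAG, off=4): starts [94, 131, 201] → cuts [98, 135, 205]
  AzqII (GCCC, off=1): starts [6, 66, 78, 88, 110, 117, 173] → cuts [7, 67, 79, 89, 111, 118, 174]
  MvoI (CGCTAA, off=0): starts [22, 40, 56, 82, 138, 145, 152, 189, 224] → cuts [22, 40, 56, 82, 138, 145, 152, 189, 224]
  NpsII (GCAAGTCA, off=7): starts [12, 31, 98, 122, 164, 177] → cuts [19, 38, 105, 129, 171, 184]

All cut coordinates (distinct, sorted): [7, 19, 22, 38, 40, 56, 67, 79, 82, 89, 98, 105, 111, 118, 129, 135, 138, 145, 152, 171, 174, 184, 189, 205, 224]

Fragments:
  [0,7): 7 bp
  [7,19): 12 bp
  [19,22): 3 bp
  [22,38): 16 bp
  [38,40): 2 bp
  [40,56): 16 bp
  [56,67): 11 bp
  [67,79): 12 bp
  [79,82): 3 bp
  [82,89): 7 bp
  [89,98): 9 bp
  [98,105): 7 bp
  [105,111): 6 bp
  [111,118): 7 bp
  [118,129): 11 bp
  [129,135): 6 bp
  [135,138): 3 bp
  [138,145): 7 bp
  [145,152): 7 bp
  [152,171): 19 bp
  [171,174): 3 bp
  [174,184): 10 bp
  [184,189): 5 bp
  [189,205): 16 bp
  [205,224): 19 bp
  [224,232): 8 bp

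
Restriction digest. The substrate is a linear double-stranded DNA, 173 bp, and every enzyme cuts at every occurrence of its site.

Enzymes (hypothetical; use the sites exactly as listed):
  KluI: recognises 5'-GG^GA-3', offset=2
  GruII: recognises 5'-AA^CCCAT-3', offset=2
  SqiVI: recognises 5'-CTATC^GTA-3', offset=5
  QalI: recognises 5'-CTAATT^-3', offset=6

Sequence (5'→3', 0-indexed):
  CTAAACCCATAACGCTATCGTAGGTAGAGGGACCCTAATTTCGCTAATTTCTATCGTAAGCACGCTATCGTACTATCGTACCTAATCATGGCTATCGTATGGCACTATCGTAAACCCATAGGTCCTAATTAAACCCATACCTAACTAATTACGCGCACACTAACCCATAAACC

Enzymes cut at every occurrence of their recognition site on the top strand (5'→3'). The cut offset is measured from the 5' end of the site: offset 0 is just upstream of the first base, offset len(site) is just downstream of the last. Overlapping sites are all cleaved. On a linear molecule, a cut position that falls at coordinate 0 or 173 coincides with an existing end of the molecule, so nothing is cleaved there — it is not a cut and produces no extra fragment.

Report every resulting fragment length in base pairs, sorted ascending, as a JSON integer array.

[3,5,5,6,8,9,10,10,11,13,13,14,14,16,17,19]

Site scan:
  KluI (GGGA, off=2): starts [28] → cuts [30]
  GruII (AACCCAT, off=2): starts [3, 112, 131, 161] → cuts [5, 114, 133, 163]
  SqiVI (CTATCGTA, off=5): starts [14, 50, 64, 72, 91, 104] → cuts [19, 55, 69, 77, 96, 109]
  QalI (CTAATT, off=6): starts [34, 43, 124, 144] → cuts [40, 49, 130, 150]

All cut coordinates (distinct, sorted): [5, 19, 30, 40, 49, 55, 69, 77, 96, 109, 114, 130, 133, 150, 163]

Fragments:
  [0,5): 5 bp
  [5,19): 14 bp
  [19,30): 11 bp
  [30,40): 10 bp
  [40,49): 9 bp
  [49,55): 6 bp
  [55,69): 14 bp
  [69,77): 8 bp
  [77,96): 19 bp
  [96,109): 13 bp
  [109,114): 5 bp
  [114,130): 16 bp
  [130,133): 3 bp
  [133,150): 17 bp
  [150,163): 13 bp
  [163,173): 10 bp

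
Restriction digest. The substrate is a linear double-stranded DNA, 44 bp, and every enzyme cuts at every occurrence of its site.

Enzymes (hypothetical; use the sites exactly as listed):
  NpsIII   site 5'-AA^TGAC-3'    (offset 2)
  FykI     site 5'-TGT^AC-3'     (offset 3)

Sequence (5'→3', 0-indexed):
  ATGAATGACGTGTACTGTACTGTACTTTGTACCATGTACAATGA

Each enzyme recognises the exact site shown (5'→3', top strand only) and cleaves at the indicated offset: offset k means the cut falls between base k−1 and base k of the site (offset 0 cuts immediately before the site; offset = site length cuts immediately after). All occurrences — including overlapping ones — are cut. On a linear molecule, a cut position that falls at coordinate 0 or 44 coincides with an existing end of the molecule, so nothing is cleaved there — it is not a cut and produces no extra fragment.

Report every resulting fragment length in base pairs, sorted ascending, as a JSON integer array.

Per-enzyme occurrences:
  NpsIII (AATGAC, off=2): starts [3] → cuts [5]
  FykI (TGTAC, off=3): starts [10, 15, 20, 27, 34] → cuts [13, 18, 23, 30, 37]

All cut coordinates (distinct, sorted): [5, 13, 18, 23, 30, 37]

Fragments:
  [0,5): 5 bp
  [5,13): 8 bp
  [13,18): 5 bp
  [18,23): 5 bp
  [23,30): 7 bp
  [30,37): 7 bp
  [37,44): 7 bp

[5,5,5,7,7,7,8]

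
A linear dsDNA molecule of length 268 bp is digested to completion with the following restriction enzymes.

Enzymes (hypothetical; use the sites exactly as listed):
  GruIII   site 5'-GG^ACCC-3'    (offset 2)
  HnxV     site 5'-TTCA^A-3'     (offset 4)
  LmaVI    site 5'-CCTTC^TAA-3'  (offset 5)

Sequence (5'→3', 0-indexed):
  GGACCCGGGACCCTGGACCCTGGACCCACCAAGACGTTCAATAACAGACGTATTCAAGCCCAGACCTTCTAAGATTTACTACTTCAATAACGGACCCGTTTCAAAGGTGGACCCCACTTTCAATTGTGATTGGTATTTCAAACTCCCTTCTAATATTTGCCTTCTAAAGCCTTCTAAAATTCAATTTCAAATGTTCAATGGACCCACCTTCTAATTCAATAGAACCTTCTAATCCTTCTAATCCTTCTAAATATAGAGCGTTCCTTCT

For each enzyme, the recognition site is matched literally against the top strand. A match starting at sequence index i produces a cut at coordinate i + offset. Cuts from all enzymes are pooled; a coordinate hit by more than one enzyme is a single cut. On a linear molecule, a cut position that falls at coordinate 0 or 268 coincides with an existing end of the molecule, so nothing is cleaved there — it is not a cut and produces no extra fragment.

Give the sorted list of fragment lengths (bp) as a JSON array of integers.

Per-enzyme occurrences:
  GruIII (GGACCC, off=2): starts [0, 7, 14, 21, 91, 108, 199] → cuts [2, 9, 16, 23, 93, 110, 201]
  HnxV (TTCAA, off=4): starts [36, 52, 82, 99, 118, 136, 179, 185, 193, 214] → cuts [40, 56, 86, 103, 122, 140, 183, 189, 197, 218]
  LmaVI (CCTTCTAA, off=5): starts [64, 145, 159, 169, 206, 224, 233, 242] → cuts [69, 150, 164, 174, 211, 229, 238, 247]

All cut coordinates (distinct, sorted): [2, 9, 16, 23, 40, 56, 69, 86, 93, 103, 110, 122, 140, 150, 164, 174, 183, 189, 197, 201, 211, 218, 229, 238, 247]

Fragment lengths:
  [0,2): 2 bp
  [2,9): 7 bp
  [9,16): 7 bp
  [16,23): 7 bp
  [23,40): 17 bp
  [40,56): 16 bp
  [56,69): 13 bp
  [69,86): 17 bp
  [86,93): 7 bp
  [93,103): 10 bp
  [103,110): 7 bp
  [110,122): 12 bp
  [122,140): 18 bp
  [140,150): 10 bp
  [150,164): 14 bp
  [164,174): 10 bp
  [174,183): 9 bp
  [183,189): 6 bp
  [189,197): 8 bp
  [197,201): 4 bp
  [201,211): 10 bp
  [211,218): 7 bp
  [218,229): 11 bp
  [229,238): 9 bp
  [238,247): 9 bp
  [247,268): 21 bp

[2,4,6,7,7,7,7,7,7,8,9,9,9,10,10,10,10,11,12,13,14,16,17,17,18,21]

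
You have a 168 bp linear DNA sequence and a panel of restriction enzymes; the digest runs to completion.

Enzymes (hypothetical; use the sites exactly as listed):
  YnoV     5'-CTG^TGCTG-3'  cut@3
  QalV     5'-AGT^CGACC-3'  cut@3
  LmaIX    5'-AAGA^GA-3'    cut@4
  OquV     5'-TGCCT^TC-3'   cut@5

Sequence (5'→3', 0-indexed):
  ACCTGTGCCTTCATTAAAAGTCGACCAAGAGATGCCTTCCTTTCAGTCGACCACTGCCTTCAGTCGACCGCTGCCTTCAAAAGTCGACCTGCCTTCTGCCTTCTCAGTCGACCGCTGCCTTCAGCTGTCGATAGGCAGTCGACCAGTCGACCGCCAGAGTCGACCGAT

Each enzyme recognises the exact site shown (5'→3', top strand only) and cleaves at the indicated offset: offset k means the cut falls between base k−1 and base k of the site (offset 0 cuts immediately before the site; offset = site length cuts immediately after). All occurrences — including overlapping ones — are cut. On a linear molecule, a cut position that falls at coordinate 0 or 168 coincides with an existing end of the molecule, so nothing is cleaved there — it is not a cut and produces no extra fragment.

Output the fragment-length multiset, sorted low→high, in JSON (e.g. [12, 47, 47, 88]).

Per-enzyme occurrences:
  YnoV (CTGTGCTG, off=3): no sites
  QalV (AGTCGACC, off=3): starts [18, 44, 61, 81, 105, 136, 144, 157] → cuts [21, 47, 64, 84, 108, 139, 147, 160]
  LmaIX (AAGAGA, off=4): starts [26] → cuts [30]
  OquV (TGCCTTC, off=5): starts [5, 32, 54, 71, 89, 96, 115] → cuts [10, 37, 59, 76, 94, 101, 120]

All cut coordinates (distinct, sorted): [10, 21, 30, 37, 47, 59, 64, 76, 84, 94, 101, 108, 120, 139, 147, 160]

Fragments:
  [0,10): 10 bp
  [10,21): 11 bp
  [21,30): 9 bp
  [30,37): 7 bp
  [37,47): 10 bp
  [47,59): 12 bp
  [59,64): 5 bp
  [64,76): 12 bp
  [76,84): 8 bp
  [84,94): 10 bp
  [94,101): 7 bp
  [101,108): 7 bp
  [108,120): 12 bp
  [120,139): 19 bp
  [139,147): 8 bp
  [147,160): 13 bp
  [160,168): 8 bp

[5,7,7,7,8,8,8,9,10,10,10,11,12,12,12,13,19]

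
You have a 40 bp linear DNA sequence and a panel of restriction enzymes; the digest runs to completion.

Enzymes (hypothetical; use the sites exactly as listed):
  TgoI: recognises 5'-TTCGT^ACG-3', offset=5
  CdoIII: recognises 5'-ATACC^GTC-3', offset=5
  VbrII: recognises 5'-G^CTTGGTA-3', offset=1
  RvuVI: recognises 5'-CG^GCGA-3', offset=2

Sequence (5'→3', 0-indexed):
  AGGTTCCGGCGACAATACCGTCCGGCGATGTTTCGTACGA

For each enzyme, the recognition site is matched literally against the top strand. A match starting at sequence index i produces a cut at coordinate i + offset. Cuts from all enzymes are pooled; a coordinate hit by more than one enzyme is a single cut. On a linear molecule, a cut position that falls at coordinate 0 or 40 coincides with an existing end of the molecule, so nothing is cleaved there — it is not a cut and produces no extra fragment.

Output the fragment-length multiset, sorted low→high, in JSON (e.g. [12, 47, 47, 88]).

[4,5,8,11,12]

Per-enzyme occurrences:
  TgoI (TTCGTACG, off=5): starts [31] → cuts [36]
  CdoIII (ATACCGTC, off=5): starts [14] → cuts [19]
  VbrII (GCTTGGTA, off=1): no sites
  RvuVI (CGGCGA, off=2): starts [6, 22] → cuts [8, 24]

All cut coordinates (distinct, sorted): [8, 19, 24, 36]

Fragments:
  [0,8): 8 bp
  [8,19): 11 bp
  [19,24): 5 bp
  [24,36): 12 bp
  [36,40): 4 bp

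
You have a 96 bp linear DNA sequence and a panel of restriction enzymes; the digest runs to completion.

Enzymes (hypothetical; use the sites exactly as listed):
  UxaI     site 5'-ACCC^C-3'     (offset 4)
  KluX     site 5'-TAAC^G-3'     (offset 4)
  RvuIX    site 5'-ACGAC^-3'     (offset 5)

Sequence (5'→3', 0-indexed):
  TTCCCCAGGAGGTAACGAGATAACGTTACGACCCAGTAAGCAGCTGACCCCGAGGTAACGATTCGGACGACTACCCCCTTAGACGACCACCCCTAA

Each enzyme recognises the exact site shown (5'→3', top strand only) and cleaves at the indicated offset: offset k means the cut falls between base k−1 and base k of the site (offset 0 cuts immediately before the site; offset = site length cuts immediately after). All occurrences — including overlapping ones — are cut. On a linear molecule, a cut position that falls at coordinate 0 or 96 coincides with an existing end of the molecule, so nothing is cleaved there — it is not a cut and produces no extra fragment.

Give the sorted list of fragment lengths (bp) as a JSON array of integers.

Site scan:
  UxaI (ACCCC, off=4): starts [46, 72, 88] → cuts [50, 76, 92]
  KluX (TAACG, off=4): starts [12, 20, 55] → cuts [16, 24, 59]
  RvuIX (ACGAC, off=5): starts [27, 66, 82] → cuts [32, 71, 87]

All cut coordinates (distinct, sorted): [16, 24, 32, 50, 59, 71, 76, 87, 92]

Fragments:
  [0,16): 16 bp
  [16,24): 8 bp
  [24,32): 8 bp
  [32,50): 18 bp
  [50,59): 9 bp
  [59,71): 12 bp
  [71,76): 5 bp
  [76,87): 11 bp
  [87,92): 5 bp
  [92,96): 4 bp

[4,5,5,8,8,9,11,12,16,18]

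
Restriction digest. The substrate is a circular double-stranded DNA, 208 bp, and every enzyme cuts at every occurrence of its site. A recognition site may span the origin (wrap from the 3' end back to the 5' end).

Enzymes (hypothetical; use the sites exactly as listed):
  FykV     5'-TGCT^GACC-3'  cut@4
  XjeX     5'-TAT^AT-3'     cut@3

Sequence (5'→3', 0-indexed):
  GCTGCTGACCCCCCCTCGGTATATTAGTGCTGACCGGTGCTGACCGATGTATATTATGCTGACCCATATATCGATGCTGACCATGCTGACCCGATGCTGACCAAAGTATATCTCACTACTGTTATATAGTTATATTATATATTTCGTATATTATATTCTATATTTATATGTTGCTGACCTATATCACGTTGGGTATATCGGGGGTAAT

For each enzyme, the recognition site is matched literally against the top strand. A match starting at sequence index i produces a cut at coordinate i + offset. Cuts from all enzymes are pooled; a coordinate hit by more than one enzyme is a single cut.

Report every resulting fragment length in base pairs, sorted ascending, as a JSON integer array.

Site scan:
  FykV (TGCTGACC, off=4): starts [2, 27, 37, 56, 74, 83, 94, 171] → cuts [6, 31, 41, 60, 78, 87, 98, 175]
  XjeX (TATAT, off=3): starts [19, 49, 66, 106, 122, 130, 135, 137, 146, 151, 158, 164, 179, 193] → cuts [22, 52, 69, 109, 125, 133, 138, 140, 149, 154, 161, 167, 182, 196]

All cut coordinates (distinct, sorted): [6, 22, 31, 41, 52, 60, 69, 78, 87, 98, 109, 125, 133, 138, 140, 149, 154, 161, 167, 175, 182, 196]

Fragments:
  6→22: 16 bp
  22→31: 9 bp
  31→41: 10 bp
  41→52: 11 bp
  52→60: 8 bp
  60→69: 9 bp
  69→78: 9 bp
  78→87: 9 bp
  87→98: 11 bp
  98→109: 11 bp
  109→125: 16 bp
  125→133: 8 bp
  133→138: 5 bp
  138→140: 2 bp
  140→149: 9 bp
  149→154: 5 bp
  154→161: 7 bp
  161→167: 6 bp
  167→175: 8 bp
  175→182: 7 bp
  182→196: 14 bp
  196→6 (wrap): 208-196+6 = 18 bp

[2,5,5,6,7,7,8,8,8,9,9,9,9,9,10,11,11,11,14,16,16,18]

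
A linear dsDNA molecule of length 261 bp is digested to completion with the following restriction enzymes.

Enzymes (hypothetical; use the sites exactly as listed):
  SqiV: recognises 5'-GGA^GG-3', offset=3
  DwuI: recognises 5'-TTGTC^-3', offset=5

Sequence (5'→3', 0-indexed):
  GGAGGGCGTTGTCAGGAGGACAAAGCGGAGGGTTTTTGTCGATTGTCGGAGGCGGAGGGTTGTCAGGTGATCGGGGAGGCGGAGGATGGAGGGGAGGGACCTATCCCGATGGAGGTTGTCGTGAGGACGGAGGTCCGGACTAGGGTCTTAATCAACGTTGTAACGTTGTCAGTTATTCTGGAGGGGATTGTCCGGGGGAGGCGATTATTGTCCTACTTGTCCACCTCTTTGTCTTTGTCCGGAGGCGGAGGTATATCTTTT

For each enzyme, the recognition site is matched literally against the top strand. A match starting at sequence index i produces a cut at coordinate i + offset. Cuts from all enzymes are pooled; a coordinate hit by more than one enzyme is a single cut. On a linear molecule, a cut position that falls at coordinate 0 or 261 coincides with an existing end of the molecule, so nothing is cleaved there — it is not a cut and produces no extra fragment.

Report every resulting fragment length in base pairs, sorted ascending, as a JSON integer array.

[3,3,4,4,5,6,6,6,6,7,7,7,7,8,9,10,10,11,11,12,12,12,12,13,13,18,39]

Site scan:
  SqiV GGAGG/3: at [0, 14, 26, 47, 53, 74, 80, 87, 92, 110, 128, 179, 196, 240, 246] ⇒ [3, 17, 29, 50, 56, 77, 83, 90, 95, 113, 131, 182, 199, 243, 249]
  DwuI TTGTC/5: at [8, 35, 42, 59, 115, 165, 187, 207, 216, 228, 234] ⇒ [13, 40, 47, 64, 120, 170, 192, 212, 221, 233, 239]

Pooled cuts: [3, 13, 17, 29, 40, 47, 50, 56, 64, 77, 83, 90, 95, 113, 120, 131, 170, 182, 192, 199, 212, 221, 233, 239, 243, 249]

Fragments:
  [0,3): 3 bp
  [3,13): 10 bp
  [13,17): 4 bp
  [17,29): 12 bp
  [29,40): 11 bp
  [40,47): 7 bp
  [47,50): 3 bp
  [50,56): 6 bp
  [56,64): 8 bp
  [64,77): 13 bp
  [77,83): 6 bp
  [83,90): 7 bp
  [90,95): 5 bp
  [95,113): 18 bp
  [113,120): 7 bp
  [120,131): 11 bp
  [131,170): 39 bp
  [170,182): 12 bp
  [182,192): 10 bp
  [192,199): 7 bp
  [199,212): 13 bp
  [212,221): 9 bp
  [221,233): 12 bp
  [233,239): 6 bp
  [239,243): 4 bp
  [243,249): 6 bp
  [249,261): 12 bp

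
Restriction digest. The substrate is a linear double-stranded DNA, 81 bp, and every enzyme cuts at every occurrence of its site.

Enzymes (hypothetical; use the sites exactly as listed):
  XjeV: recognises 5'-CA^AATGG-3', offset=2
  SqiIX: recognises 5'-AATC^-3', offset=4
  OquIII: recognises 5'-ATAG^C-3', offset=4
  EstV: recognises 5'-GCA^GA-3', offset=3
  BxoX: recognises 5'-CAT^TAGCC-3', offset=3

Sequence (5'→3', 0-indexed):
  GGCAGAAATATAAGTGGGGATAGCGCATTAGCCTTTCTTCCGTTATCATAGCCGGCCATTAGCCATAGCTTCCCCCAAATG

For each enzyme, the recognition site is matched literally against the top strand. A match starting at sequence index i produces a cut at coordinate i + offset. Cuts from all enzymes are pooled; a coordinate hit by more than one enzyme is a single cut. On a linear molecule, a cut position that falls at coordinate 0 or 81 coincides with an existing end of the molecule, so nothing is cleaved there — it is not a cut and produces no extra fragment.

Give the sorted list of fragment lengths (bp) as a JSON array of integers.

Scan for sites:
  XjeV (CAAATGG, off=2): no sites
  SqiIX (AATC, off=4): no sites
  OquIII (ATAGC, off=4): starts [19, 47, 64] → cuts [23, 51, 68]
  EstV (GCAGA, off=3): starts [1] → cuts [4]
  BxoX (CATTAGCC, off=3): starts [25, 56] → cuts [28, 59]

All cut coordinates (distinct, sorted): [4, 23, 28, 51, 59, 68]

Fragments:
  [0,4): 4 bp
  [4,23): 19 bp
  [23,28): 5 bp
  [28,51): 23 bp
  [51,59): 8 bp
  [59,68): 9 bp
  [68,81): 13 bp

[4,5,8,9,13,19,23]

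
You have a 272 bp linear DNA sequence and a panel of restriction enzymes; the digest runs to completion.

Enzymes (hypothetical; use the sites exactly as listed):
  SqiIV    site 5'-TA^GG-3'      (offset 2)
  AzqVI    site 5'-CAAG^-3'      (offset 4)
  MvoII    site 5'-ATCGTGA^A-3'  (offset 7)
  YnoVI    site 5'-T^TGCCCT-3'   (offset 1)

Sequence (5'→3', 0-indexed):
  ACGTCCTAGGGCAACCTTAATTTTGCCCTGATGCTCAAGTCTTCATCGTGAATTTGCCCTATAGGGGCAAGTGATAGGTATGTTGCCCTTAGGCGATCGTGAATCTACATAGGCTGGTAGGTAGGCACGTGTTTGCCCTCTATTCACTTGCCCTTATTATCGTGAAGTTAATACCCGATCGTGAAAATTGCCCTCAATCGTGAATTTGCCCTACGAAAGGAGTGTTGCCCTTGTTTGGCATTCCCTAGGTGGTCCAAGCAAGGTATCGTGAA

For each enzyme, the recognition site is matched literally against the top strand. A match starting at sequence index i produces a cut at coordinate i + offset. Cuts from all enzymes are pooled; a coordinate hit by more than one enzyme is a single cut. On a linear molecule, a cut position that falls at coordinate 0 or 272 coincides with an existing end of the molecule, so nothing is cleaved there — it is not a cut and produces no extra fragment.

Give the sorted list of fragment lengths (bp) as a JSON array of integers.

[1,3,3,4,4,4,5,7,8,8,8,8,9,9,9,10,11,11,12,15,15,15,16,17,19,19,22]

Per-enzyme occurrences:
  SqiIV TAGG/2: at [6, 61, 74, 89, 109, 117, 121, 245] ⇒ [8, 63, 76, 91, 111, 119, 123, 247]
  AzqVI CAAG/4: at [35, 67, 254, 258] ⇒ [39, 71, 258, 262]
  MvoII ATCGTGAA/7: at [44, 95, 158, 177, 196, 264] ⇒ [51, 102, 165, 184, 203, 271]
  YnoVI TTGCCCT/1: at [22, 53, 82, 132, 147, 187, 205, 224] ⇒ [23, 54, 83, 133, 148, 188, 206, 225]

All cut coordinates (distinct, sorted): [8, 23, 39, 51, 54, 63, 71, 76, 83, 91, 102, 111, 119, 123, 133, 148, 165, 184, 188, 203, 206, 225, 247, 258, 262, 271]

Fragments:
  [0,8): 8 bp
  [8,23): 15 bp
  [23,39): 16 bp
  [39,51): 12 bp
  [51,54): 3 bp
  [54,63): 9 bp
  [63,71): 8 bp
  [71,76): 5 bp
  [76,83): 7 bp
  [83,91): 8 bp
  [91,102): 11 bp
  [102,111): 9 bp
  [111,119): 8 bp
  [119,123): 4 bp
  [123,133): 10 bp
  [133,148): 15 bp
  [148,165): 17 bp
  [165,184): 19 bp
  [184,188): 4 bp
  [188,203): 15 bp
  [203,206): 3 bp
  [206,225): 19 bp
  [225,247): 22 bp
  [247,258): 11 bp
  [258,262): 4 bp
  [262,271): 9 bp
  [271,272): 1 bp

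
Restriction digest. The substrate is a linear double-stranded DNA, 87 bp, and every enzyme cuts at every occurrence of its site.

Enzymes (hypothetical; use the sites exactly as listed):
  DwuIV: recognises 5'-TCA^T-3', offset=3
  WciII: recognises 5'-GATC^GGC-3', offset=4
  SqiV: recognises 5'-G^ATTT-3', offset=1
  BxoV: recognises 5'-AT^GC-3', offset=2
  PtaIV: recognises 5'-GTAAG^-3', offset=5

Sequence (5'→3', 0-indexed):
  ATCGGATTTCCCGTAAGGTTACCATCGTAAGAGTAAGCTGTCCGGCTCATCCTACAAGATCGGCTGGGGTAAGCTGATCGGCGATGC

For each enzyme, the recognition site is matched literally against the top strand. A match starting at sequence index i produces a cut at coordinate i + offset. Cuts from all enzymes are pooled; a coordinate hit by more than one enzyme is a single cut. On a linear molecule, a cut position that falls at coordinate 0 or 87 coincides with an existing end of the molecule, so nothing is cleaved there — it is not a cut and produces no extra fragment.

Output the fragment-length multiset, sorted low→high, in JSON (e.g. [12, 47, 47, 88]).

Site scan:
  DwuIV (TCAT, off=3): starts [46] → cuts [49]
  WciII (GATCGGC, off=4): starts [57, 75] → cuts [61, 79]
  SqiV (GATTT, off=1): starts [4] → cuts [5]
  BxoV (ATGC, off=2): starts [83] → cuts [85]
  PtaIV (GTAAG, off=5): starts [12, 26, 32, 68] → cuts [17, 31, 37, 73]

Pooled cuts: [5, 17, 31, 37, 49, 61, 73, 79, 85]

Fragment lengths:
  [0,5): 5 bp
  [5,17): 12 bp
  [17,31): 14 bp
  [31,37): 6 bp
  [37,49): 12 bp
  [49,61): 12 bp
  [61,73): 12 bp
  [73,79): 6 bp
  [79,85): 6 bp
  [85,87): 2 bp

[2,5,6,6,6,12,12,12,12,14]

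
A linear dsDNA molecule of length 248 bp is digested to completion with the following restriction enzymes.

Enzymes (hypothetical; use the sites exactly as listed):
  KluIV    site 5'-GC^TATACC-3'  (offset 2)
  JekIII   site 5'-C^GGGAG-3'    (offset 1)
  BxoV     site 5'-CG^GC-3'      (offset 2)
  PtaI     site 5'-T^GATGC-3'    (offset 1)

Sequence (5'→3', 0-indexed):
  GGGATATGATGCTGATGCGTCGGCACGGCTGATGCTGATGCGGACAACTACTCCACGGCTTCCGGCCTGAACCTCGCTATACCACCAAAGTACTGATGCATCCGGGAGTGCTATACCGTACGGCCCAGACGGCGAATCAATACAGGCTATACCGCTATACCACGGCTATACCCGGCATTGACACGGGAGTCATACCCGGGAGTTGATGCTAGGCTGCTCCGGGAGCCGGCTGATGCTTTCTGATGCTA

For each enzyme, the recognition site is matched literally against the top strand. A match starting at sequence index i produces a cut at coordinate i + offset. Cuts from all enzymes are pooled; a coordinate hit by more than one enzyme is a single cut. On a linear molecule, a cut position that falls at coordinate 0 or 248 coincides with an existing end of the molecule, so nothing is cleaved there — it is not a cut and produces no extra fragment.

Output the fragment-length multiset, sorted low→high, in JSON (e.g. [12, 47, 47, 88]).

Scan for sites:
  KluIV (GCTATACC, off=2): starts [75, 109, 145, 153, 164] → cuts [77, 111, 147, 155, 166]
  JekIII (CGGGAG, off=1): starts [102, 183, 196, 219] → cuts [103, 184, 197, 220]
  BxoV (CGGC, off=2): starts [20, 25, 55, 62, 120, 129, 162, 172, 226] → cuts [22, 27, 57, 64, 122, 131, 164, 174, 228]
  PtaI (TGATGC, off=1): starts [6, 12, 29, 35, 93, 203, 230, 240] → cuts [7, 13, 30, 36, 94, 204, 231, 241]

All cut coordinates (distinct, sorted): [7, 13, 22, 27, 30, 36, 57, 64, 77, 94, 103, 111, 122, 131, 147, 155, 164, 166, 174, 184, 197, 204, 220, 228, 231, 241]

Fragments:
  [0,7): 7 bp
  [7,13): 6 bp
  [13,22): 9 bp
  [22,27): 5 bp
  [27,30): 3 bp
  [30,36): 6 bp
  [36,57): 21 bp
  [57,64): 7 bp
  [64,77): 13 bp
  [77,94): 17 bp
  [94,103): 9 bp
  [103,111): 8 bp
  [111,122): 11 bp
  [122,131): 9 bp
  [131,147): 16 bp
  [147,155): 8 bp
  [155,164): 9 bp
  [164,166): 2 bp
  [166,174): 8 bp
  [174,184): 10 bp
  [184,197): 13 bp
  [197,204): 7 bp
  [204,220): 16 bp
  [220,228): 8 bp
  [228,231): 3 bp
  [231,241): 10 bp
  [241,248): 7 bp

[2,3,3,5,6,6,7,7,7,7,8,8,8,8,9,9,9,9,10,10,11,13,13,16,16,17,21]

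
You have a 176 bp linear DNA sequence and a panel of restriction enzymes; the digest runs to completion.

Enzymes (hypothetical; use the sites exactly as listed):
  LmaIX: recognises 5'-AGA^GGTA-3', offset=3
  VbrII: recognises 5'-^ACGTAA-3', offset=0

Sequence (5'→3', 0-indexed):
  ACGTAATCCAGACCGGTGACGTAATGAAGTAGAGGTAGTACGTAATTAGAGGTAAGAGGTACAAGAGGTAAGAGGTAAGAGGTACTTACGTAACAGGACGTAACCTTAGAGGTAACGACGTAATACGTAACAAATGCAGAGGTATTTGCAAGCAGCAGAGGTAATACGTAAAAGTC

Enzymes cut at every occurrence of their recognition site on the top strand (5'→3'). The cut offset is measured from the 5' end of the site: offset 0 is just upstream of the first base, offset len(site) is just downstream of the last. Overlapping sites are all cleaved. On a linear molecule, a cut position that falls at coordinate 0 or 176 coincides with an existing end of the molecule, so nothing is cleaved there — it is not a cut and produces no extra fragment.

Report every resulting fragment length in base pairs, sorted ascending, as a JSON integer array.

Per-enzyme occurrences:
  LmaIX AGAGGTA/3: at [30, 47, 54, 63, 70, 77, 107, 137, 156] ⇒ [33, 50, 57, 66, 73, 80, 110, 140, 159]
  VbrII ACGTAA/0: at [0, 18, 39, 87, 97, 117, 124, 165] ⇒ [18, 39, 87, 97, 117, 124, 165] (position 0 is a terminus of the linear molecule — no cut)

All cut coordinates (distinct, sorted): [18, 33, 39, 50, 57, 66, 73, 80, 87, 97, 110, 117, 124, 140, 159, 165]

Fragments:
  [0,18): 18 bp
  [18,33): 15 bp
  [33,39): 6 bp
  [39,50): 11 bp
  [50,57): 7 bp
  [57,66): 9 bp
  [66,73): 7 bp
  [73,80): 7 bp
  [80,87): 7 bp
  [87,97): 10 bp
  [97,110): 13 bp
  [110,117): 7 bp
  [117,124): 7 bp
  [124,140): 16 bp
  [140,159): 19 bp
  [159,165): 6 bp
  [165,176): 11 bp

[6,6,7,7,7,7,7,7,9,10,11,11,13,15,16,18,19]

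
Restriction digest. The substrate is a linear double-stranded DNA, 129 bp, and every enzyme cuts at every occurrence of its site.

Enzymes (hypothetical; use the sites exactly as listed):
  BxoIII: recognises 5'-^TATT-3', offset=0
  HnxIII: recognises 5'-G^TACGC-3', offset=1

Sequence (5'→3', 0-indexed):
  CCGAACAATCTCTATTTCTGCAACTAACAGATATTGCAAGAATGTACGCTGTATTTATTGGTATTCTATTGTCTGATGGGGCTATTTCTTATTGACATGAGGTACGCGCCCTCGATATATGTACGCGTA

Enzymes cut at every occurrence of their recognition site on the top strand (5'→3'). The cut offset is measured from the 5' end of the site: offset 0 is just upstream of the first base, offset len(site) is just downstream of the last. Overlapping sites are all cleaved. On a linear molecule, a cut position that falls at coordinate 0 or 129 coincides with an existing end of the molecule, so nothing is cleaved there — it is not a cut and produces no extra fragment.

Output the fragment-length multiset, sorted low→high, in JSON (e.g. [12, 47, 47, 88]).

[4,5,6,7,7,8,12,13,13,16,19,19]

Scan for sites:
  BxoIII (TATT, off=0): starts [12, 31, 51, 55, 61, 66, 82, 89] → cuts [12, 31, 51, 55, 61, 66, 82, 89]
  HnxIII (GTACGC, off=1): starts [43, 101, 120] → cuts [44, 102, 121]

Pooled cuts: [12, 31, 44, 51, 55, 61, 66, 82, 89, 102, 121]

Fragments:
  [0,12): 12 bp
  [12,31): 19 bp
  [31,44): 13 bp
  [44,51): 7 bp
  [51,55): 4 bp
  [55,61): 6 bp
  [61,66): 5 bp
  [66,82): 16 bp
  [82,89): 7 bp
  [89,102): 13 bp
  [102,121): 19 bp
  [121,129): 8 bp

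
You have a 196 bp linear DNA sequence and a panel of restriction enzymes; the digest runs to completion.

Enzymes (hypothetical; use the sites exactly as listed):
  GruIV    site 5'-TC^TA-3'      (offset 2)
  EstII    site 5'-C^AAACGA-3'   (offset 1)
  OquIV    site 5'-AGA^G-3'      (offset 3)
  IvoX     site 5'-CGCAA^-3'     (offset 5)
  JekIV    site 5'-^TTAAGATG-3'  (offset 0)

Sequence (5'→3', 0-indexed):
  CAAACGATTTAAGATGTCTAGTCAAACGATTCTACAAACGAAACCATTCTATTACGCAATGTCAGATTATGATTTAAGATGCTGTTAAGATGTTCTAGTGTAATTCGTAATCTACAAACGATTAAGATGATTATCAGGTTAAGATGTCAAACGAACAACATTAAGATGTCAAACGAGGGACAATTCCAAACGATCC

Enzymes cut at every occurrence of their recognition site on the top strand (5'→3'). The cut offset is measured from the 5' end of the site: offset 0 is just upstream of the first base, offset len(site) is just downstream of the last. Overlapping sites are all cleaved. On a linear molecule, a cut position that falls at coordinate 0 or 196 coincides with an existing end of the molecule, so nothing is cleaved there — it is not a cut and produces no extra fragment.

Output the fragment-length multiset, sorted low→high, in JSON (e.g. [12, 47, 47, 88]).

[1,3,3,5,6,7,9,9,10,10,10,10,11,11,12,14,14,17,17,17]

Per-enzyme occurrences:
  GruIV TCTA/2: at [16, 30, 47, 93, 110] ⇒ [18, 32, 49, 95, 112]
  EstII CAAACGA/1: at [0, 22, 34, 114, 147, 169, 186] ⇒ [1, 23, 35, 115, 148, 170, 187]
  OquIV (AGAG, off=3): no sites
  IvoX CGCAA/5: at [54] ⇒ [59]
  JekIV TTAAGATG/0: at [8, 73, 84, 121, 138, 160] ⇒ [8, 73, 84, 121, 138, 160]

Pooled cuts: [1, 8, 18, 23, 32, 35, 49, 59, 73, 84, 95, 112, 115, 121, 138, 148, 160, 170, 187]

Fragments:
  [0,1): 1 bp
  [1,8): 7 bp
  [8,18): 10 bp
  [18,23): 5 bp
  [23,32): 9 bp
  [32,35): 3 bp
  [35,49): 14 bp
  [49,59): 10 bp
  [59,73): 14 bp
  [73,84): 11 bp
  [84,95): 11 bp
  [95,112): 17 bp
  [112,115): 3 bp
  [115,121): 6 bp
  [121,138): 17 bp
  [138,148): 10 bp
  [148,160): 12 bp
  [160,170): 10 bp
  [170,187): 17 bp
  [187,196): 9 bp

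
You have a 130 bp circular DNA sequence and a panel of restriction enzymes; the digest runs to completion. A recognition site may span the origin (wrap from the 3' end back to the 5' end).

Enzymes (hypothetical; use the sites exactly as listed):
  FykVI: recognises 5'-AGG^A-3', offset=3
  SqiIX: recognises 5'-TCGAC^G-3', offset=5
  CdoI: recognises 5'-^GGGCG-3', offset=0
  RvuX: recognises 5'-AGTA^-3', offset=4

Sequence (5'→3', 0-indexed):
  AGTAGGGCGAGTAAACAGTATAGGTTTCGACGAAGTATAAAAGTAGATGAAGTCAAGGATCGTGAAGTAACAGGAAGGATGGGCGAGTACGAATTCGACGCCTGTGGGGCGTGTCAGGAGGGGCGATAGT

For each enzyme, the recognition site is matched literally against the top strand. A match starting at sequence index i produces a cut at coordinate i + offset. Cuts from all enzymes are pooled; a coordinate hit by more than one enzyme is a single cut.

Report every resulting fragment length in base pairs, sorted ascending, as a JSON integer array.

[2,2,3,4,5,6,7,7,8,9,9,10,11,11,11,12,13]

Site scan:
  FykVI (AGGA, off=3): starts [55, 71, 75, 115] → cuts [58, 74, 78, 118]
  SqiIX (TCGACG, off=5): starts [26, 94] → cuts [31, 99]
  CdoI (GGGCG, off=0): starts [4, 80, 106, 120] → cuts [4, 80, 106, 120]
  RvuX (AGTA, off=4): starts [0, 9, 16, 33, 41, 65, 85, 127] → cuts [1, 4, 13, 20, 37, 45, 69, 89]

All cut coordinates (distinct, sorted): [1, 4, 13, 20, 31, 37, 45, 58, 69, 74, 78, 80, 89, 99, 106, 118, 120]

Fragment lengths:
  1→4: 3 bp
  4→13: 9 bp
  13→20: 7 bp
  20→31: 11 bp
  31→37: 6 bp
  37→45: 8 bp
  45→58: 13 bp
  58→69: 11 bp
  69→74: 5 bp
  74→78: 4 bp
  78→80: 2 bp
  80→89: 9 bp
  89→99: 10 bp
  99→106: 7 bp
  106→118: 12 bp
  118→120: 2 bp
  120→1 (wrap): 130-120+1 = 11 bp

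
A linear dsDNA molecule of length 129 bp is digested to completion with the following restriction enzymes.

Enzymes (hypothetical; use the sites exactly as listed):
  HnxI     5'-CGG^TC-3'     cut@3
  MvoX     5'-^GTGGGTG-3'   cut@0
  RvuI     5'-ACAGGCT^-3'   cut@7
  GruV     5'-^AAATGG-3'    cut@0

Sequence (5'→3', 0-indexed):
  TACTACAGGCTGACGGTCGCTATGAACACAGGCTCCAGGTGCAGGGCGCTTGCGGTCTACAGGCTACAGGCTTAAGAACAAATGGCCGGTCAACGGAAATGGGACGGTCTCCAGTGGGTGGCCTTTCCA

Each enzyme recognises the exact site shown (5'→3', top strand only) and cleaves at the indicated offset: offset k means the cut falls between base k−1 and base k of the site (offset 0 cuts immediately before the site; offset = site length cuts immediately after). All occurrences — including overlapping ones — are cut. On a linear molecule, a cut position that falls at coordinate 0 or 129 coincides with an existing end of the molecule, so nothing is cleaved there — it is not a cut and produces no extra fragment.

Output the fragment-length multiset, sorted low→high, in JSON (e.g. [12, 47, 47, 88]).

[5,6,7,7,7,10,10,11,11,16,18,21]

Per-enzyme occurrences:
  HnxI CGGTC/3: at [13, 52, 86, 104] ⇒ [16, 55, 89, 107]
  MvoX GTGGGTG/0: at [113] ⇒ [113]
  RvuI ACAGGCT/7: at [4, 27, 58, 65] ⇒ [11, 34, 65, 72]
  GruV AAATGG/0: at [79, 96] ⇒ [79, 96]

Pooled cuts: [11, 16, 34, 55, 65, 72, 79, 89, 96, 107, 113]

Fragments:
  [0,11): 11 bp
  [11,16): 5 bp
  [16,34): 18 bp
  [34,55): 21 bp
  [55,65): 10 bp
  [65,72): 7 bp
  [72,79): 7 bp
  [79,89): 10 bp
  [89,96): 7 bp
  [96,107): 11 bp
  [107,113): 6 bp
  [113,129): 16 bp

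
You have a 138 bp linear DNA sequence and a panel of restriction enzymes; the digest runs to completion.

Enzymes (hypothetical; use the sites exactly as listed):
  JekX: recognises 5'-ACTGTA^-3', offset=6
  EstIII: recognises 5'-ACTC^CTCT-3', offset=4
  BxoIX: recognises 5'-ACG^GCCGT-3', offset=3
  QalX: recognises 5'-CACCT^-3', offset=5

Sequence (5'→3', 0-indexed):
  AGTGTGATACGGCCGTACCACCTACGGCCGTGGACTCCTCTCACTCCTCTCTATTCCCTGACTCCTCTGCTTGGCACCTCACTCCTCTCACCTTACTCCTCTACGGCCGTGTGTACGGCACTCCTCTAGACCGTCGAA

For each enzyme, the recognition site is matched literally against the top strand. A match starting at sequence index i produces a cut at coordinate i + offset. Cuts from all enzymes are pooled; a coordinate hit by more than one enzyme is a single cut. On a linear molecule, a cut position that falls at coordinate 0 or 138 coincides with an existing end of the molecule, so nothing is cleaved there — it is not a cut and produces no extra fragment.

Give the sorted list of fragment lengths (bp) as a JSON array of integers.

[3,5,5,7,9,9,11,11,12,15,15,18,18]

Per-enzyme occurrences:
  JekX (ACTGTA, off=6): no sites
  EstIII (ACTCCTCT, off=4): starts [33, 42, 60, 80, 94, 119] → cuts [37, 46, 64, 84, 98, 123]
  BxoIX (ACGGCCGT, off=3): starts [8, 23, 102] → cuts [11, 26, 105]
  QalX (CACCT, off=5): starts [18, 74, 88] → cuts [23, 79, 93]

Pooled cuts: [11, 23, 26, 37, 46, 64, 79, 84, 93, 98, 105, 123]

Fragments:
  [0,11): 11 bp
  [11,23): 12 bp
  [23,26): 3 bp
  [26,37): 11 bp
  [37,46): 9 bp
  [46,64): 18 bp
  [64,79): 15 bp
  [79,84): 5 bp
  [84,93): 9 bp
  [93,98): 5 bp
  [98,105): 7 bp
  [105,123): 18 bp
  [123,138): 15 bp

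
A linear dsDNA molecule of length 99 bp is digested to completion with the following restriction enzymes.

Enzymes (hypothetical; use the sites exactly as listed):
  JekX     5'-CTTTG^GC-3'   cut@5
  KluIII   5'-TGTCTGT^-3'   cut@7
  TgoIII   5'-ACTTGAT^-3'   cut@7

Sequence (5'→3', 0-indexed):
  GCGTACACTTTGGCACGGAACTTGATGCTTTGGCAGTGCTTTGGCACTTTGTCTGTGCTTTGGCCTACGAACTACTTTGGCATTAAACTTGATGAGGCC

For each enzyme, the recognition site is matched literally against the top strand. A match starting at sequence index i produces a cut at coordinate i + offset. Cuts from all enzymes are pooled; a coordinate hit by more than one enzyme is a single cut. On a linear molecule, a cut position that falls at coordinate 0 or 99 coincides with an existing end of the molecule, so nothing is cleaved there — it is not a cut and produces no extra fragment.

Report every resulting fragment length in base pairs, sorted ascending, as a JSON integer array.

Per-enzyme occurrences:
  JekX (CTTTGGC, off=5): starts [7, 27, 38, 57, 74] → cuts [12, 32, 43, 62, 79]
  KluIII (TGTCTGT, off=7): starts [49] → cuts [56]
  TgoIII (ACTTGAT, off=7): starts [19, 86] → cuts [26, 93]

Pooled cuts: [12, 26, 32, 43, 56, 62, 79, 93]

Fragments:
  [0,12): 12 bp
  [12,26): 14 bp
  [26,32): 6 bp
  [32,43): 11 bp
  [43,56): 13 bp
  [56,62): 6 bp
  [62,79): 17 bp
  [79,93): 14 bp
  [93,99): 6 bp

[6,6,6,11,12,13,14,14,17]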